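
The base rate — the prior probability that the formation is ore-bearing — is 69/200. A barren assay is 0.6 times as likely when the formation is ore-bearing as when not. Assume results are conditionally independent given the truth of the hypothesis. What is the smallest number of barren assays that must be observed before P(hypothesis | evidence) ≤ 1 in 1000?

Prior odds: 0.345 ÷ 0.655 = 69/131.
Likelihood ratio per barren assay = 0.6.
Target posterior odds = 0.001/0.999 = 1/999.
Need (69/131) × 0.6ⁿ ≤ 1/999, i.e. 0.6ⁿ ≤ 131/68931.
0.6¹² = 531441/244140625 is still above 131/68931 but 0.6¹³ ≈0.00130607 is at or below it, so n = 13.

13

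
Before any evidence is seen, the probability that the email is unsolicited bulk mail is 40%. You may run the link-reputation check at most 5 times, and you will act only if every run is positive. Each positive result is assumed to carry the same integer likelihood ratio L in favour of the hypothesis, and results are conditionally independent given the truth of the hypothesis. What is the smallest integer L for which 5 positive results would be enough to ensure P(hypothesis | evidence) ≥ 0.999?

5

Prior odds = 0.4/0.6 = 2/3.
Target odds = 0.999/0.001 = 999.
Need L⁵ ≥ 999 ÷ (2/3) = 1498.5.
4⁵ = 1024 < 1498.5 ≤ 3125 = 5⁵, so L = 5.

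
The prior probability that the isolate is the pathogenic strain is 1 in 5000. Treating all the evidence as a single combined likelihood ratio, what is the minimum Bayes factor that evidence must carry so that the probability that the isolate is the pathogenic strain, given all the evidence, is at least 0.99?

494901

Prior odds = 0.0002/0.9998 = 1/4999.
Target odds = 0.99/0.01 = 99.
Required Bayes factor = 99 ÷ (1/4999) = 494901.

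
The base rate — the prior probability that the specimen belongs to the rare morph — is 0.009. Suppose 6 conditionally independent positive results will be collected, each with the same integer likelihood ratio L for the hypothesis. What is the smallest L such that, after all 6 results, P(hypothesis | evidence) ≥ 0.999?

Prior odds = 0.009/0.991 = 9/991.
Target odds = 0.999/0.001 = 999.
Need L⁶ ≥ 999 ÷ (9/991) = 110001.
6⁶ = 46656 < 110001 ≤ 117649 = 7⁶, so L = 7.

7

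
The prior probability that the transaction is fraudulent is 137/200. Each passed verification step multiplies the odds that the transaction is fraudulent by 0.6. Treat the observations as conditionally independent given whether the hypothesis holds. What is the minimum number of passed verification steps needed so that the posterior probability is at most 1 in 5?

Prior odds = 0.685/0.315 = 137/63.
Likelihood ratio per passed verification step = 0.6.
Target posterior odds = 0.2/0.8 = 0.25.
Need (137/63) × 0.6ⁿ ≤ 0.25, i.e. 0.6ⁿ ≤ 63/548.
0.6⁴ = 0.1296 is still above 63/548 but 0.6⁵ = 0.07776 is at or below it, so n = 5.

5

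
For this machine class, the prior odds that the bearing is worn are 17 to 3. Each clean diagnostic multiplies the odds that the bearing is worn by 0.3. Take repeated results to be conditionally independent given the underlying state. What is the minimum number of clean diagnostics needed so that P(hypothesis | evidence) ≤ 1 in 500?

Prior odds = 17/3.
Likelihood ratio per clean diagnostic = 0.3.
Target posterior odds = 0.002/0.998 = 1/499.
Require 0.3ⁿ ≤ 1/499 ÷ (17/3) = 3/8483.
0.3⁶ = 729/1000000 is still above 3/8483 but 0.3⁷ = 2187/10000000 is at or below it, so n = 7.

7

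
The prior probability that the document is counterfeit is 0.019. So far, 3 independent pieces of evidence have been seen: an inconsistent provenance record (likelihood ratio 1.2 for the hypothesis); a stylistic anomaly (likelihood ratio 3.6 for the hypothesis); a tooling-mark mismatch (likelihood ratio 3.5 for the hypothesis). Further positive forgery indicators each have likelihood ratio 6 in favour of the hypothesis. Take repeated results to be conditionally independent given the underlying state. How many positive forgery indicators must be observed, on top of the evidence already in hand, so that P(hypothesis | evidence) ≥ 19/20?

Prior odds = 0.019/0.981 = 19/981.
Combined Bayes factor of the evidence already in hand = 1.2 × 3.6 × 3.5 = 15.12.
Odds after that evidence = (19/981) × 15.12 = 798/2725.
Target odds = 0.95/0.05 = 19.
Need 6ⁿ ≥ 19 ÷ (798/2725) = 2725/42.
6² = 36 falls short of 2725/42 but 6³ = 216 reaches it, so n = 3.

3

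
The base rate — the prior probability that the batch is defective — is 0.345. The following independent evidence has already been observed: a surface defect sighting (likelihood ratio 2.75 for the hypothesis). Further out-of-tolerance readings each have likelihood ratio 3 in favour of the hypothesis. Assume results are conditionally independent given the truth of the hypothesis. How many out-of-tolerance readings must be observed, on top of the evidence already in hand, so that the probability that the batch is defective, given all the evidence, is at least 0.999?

Prior odds = 0.345/0.655 = 69/131.
Bayes factor of the evidence already in hand = 2.75.
Odds after that evidence = (69/131) × 2.75 = 759/524.
Target odds = 0.999/0.001 = 999.
Need 3ⁿ ≥ 999 ÷ (759/524) = 174492/253.
3⁵ = 243 falls short of 174492/253 but 3⁶ = 729 reaches it, so n = 6.

6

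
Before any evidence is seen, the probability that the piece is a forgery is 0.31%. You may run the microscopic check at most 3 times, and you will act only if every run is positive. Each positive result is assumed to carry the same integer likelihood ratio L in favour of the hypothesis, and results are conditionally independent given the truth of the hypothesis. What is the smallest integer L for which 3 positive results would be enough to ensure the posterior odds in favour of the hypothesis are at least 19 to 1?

19

Prior odds = 0.0031/0.9969 = 31/9969.
Target odds = 19.
Need L³ ≥ 19 ÷ (31/9969) = 189411/31.
18³ = 5832 < 189411/31 ≤ 6859 = 19³, so L = 19.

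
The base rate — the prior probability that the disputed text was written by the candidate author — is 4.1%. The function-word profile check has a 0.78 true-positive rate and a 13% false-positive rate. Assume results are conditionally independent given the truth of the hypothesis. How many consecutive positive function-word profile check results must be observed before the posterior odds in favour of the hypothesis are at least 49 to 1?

Prior odds = 0.041/0.959 = 41/959.
Likelihood ratio of a positive result = 0.78/0.13 = 6.
Target odds = 49.
Need (41/959) × 6ⁿ ≥ 49, i.e. 6ⁿ ≥ 46991/41.
6³ = 216 falls short of 46991/41 but 6⁴ = 1296 reaches it, so n = 4.

4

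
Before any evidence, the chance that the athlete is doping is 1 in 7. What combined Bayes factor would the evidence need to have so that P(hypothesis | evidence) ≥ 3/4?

Prior odds = (1/7)/(6/7) = 1/6.
Target odds = 0.75/0.25 = 3.
Required Bayes factor = 3 ÷ (1/6) = 18.

18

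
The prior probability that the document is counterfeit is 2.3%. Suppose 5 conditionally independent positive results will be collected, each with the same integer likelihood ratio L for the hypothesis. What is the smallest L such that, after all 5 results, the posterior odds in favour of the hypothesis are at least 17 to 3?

Prior odds = 0.023/0.977 = 23/977.
Target odds = 17/3.
Need L⁵ ≥ 17/3 ÷ (23/977) = 16609/69.
2⁵ = 32 < 16609/69 ≤ 243 = 3⁵, so L = 3.

3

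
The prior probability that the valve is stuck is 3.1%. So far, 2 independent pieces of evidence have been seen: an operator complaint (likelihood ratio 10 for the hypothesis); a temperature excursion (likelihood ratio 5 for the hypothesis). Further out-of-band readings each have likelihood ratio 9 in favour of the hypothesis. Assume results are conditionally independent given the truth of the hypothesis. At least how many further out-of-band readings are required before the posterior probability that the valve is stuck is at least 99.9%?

Prior odds = 0.031/0.969 = 31/969.
Combined Bayes factor of the evidence already in hand = 10 × 5 = 50.
Odds after that evidence = (31/969) × 50 = 1550/969.
Target odds = 0.999/0.001 = 999.
Need 9ⁿ ≥ 999 ÷ (1550/969) = 968031/1550.
9² = 81 falls short of 968031/1550 but 9³ = 729 reaches it, so n = 3.

3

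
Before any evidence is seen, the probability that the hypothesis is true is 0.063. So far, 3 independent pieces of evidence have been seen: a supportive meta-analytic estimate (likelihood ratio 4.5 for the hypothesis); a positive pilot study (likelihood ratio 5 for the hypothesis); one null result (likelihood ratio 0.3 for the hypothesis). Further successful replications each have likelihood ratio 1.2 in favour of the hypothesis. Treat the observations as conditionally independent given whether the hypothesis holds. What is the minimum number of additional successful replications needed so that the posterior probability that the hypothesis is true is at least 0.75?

11

Prior odds = 0.063/0.937 = 63/937.
Combined Bayes factor of the evidence already in hand = 4.5 × 5 × 0.3 = 6.75.
Odds after that evidence = (63/937) × 6.75 = 1701/3748.
Target odds = 0.75/0.25 = 3.
Need 1.2ⁿ ≥ 3 ÷ (1701/3748) = 3748/567.
1.2¹⁰ = 60466176/9765625 falls short of 3748/567 but 1.2¹¹ = 362797056/48828125 reaches it, so n = 11.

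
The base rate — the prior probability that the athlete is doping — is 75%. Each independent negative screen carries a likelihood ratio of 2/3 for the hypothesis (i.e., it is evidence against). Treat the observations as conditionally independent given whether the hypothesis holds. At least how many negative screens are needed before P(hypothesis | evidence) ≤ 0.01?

Prior odds = 0.75/0.25 = 3.
Likelihood ratio per negative screen = 2/3.
Target odds: 0.01 ÷ 0.99 = 1/99.
Need 3 × (2/3)ⁿ ≤ 1/99, i.e. (2/3)ⁿ ≤ 1/297.
(2/3)¹⁴ = 16384/4782969 is still above 1/297 but (2/3)¹⁵ = 32768/14348907 is at or below it, so n = 15.

15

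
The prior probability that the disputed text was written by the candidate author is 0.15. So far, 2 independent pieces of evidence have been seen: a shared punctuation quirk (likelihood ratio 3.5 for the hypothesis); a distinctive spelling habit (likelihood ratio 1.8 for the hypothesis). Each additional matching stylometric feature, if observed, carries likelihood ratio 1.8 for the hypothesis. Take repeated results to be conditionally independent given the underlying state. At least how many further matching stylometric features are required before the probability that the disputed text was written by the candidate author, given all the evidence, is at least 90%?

4

Prior odds = 0.15/0.85 = 3/17.
Combined Bayes factor of the evidence already in hand = 3.5 × 1.8 = 6.3.
Odds after that evidence = (3/17) × 6.3 = 189/170.
Target odds = 0.9/0.1 = 9.
Need 1.8ⁿ ≥ 9 ÷ (189/170) = 170/21.
1.8³ = 5.832 falls short of 170/21 but 1.8⁴ = 10.4976 reaches it, so n = 4.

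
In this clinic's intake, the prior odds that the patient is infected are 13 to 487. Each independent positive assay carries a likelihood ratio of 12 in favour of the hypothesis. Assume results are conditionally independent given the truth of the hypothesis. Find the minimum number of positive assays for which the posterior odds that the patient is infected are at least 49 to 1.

Prior odds = 13/487.
Likelihood ratio per positive assay = 12.
Target odds = 49.
Require 12ⁿ ≥ 49 ÷ (13/487) = 23863/13.
12³ = 1728 falls short of 23863/13 but 12⁴ = 20736 reaches it, so n = 4.

4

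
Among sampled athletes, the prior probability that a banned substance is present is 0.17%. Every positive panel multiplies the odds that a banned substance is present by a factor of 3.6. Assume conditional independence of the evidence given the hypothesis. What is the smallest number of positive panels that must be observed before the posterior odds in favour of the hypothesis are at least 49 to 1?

Prior odds = 0.0017/0.9983 = 17/9983.
Likelihood ratio per positive panel = 3.6.
Target odds = 49.
Need (17/9983) × 3.6ⁿ ≥ 49, i.e. 3.6ⁿ ≥ 489167/17.
3.6⁸ ≈28211.1 falls short of 489167/17 but 3.6⁹ ≈101560 reaches it, so n = 9.

9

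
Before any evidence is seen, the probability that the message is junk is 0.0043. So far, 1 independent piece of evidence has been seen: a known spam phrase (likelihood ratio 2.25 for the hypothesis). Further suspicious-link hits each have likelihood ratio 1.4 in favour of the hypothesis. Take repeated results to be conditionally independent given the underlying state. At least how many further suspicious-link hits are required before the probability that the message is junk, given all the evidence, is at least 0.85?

19

Prior odds = 0.0043/0.9957 = 43/9957.
Bayes factor of the evidence already in hand = 2.25.
Odds after that evidence = (43/9957) × 2.25 = 129/13276.
Target odds = 0.85/0.15 = 17/3.
Need 1.4ⁿ ≥ 17/3 ÷ (129/13276) = 225692/387.
1.4¹⁸ ≈426.879 falls short of 225692/387 but 1.4¹⁹ ≈597.63 reaches it, so n = 19.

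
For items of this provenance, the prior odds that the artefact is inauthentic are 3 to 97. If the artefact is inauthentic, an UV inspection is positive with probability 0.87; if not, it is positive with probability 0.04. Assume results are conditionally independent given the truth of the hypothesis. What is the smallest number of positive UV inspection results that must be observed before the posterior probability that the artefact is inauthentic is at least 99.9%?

Prior odds = 3/97.
Likelihood ratio of a positive = 0.87/0.04 = 21.75.
Target posterior odds = 0.999/0.001 = 999.
Require 21.75ⁿ ≥ 999 ÷ (3/97) = 32301.
21.75³ = 658503/64 falls short of 32301 but 21.75⁴ = 57289761/256 reaches it, so n = 4.

4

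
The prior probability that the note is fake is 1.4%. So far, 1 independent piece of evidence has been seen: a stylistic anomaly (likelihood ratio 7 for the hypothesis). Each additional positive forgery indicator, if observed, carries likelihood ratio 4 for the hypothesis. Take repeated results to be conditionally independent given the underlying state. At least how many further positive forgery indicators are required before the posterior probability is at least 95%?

4

Prior odds = 0.014/0.986 = 7/493.
Bayes factor of the evidence already in hand = 7.
Odds after that evidence = (7/493) × 7 = 49/493.
Target odds = 0.95/0.05 = 19.
Need 4ⁿ ≥ 19 ÷ (49/493) = 9367/49.
4³ = 64 falls short of 9367/49 but 4⁴ = 256 reaches it, so n = 4.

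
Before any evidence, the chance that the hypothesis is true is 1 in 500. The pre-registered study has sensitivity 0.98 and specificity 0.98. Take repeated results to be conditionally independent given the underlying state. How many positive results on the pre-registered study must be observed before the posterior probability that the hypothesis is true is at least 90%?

Prior odds: 0.002 ÷ 0.998 = 1/499.
False-positive rate = 1 − 0.98 = 0.02; likelihood ratio of a positive = 0.98/0.02 = 49.
Target posterior odds = 0.9/0.1 = 9.
Require 49ⁿ ≥ 9 ÷ (1/499) = 4491.
49² = 2401 falls short of 4491 but 49³ = 117649 reaches it, so n = 3.

3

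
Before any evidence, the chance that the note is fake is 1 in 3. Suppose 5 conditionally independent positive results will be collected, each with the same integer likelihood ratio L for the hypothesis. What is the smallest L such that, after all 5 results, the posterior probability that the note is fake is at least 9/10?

Prior odds = (1/3)/(2/3) = 0.5.
Target odds = 0.9/0.1 = 9.
Need L⁵ ≥ 9 ÷ 0.5 = 18.
1⁵ = 1 < 18 ≤ 32 = 2⁵, so L = 2.

2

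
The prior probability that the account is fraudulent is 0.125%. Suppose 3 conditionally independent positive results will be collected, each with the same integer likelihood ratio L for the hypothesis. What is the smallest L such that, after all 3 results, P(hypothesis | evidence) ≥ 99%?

43

Prior odds = 0.00125/0.99875 = 1/799.
Target odds = 0.99/0.01 = 99.
Need L³ ≥ 99 ÷ (1/799) = 79101.
42³ = 74088 < 79101 ≤ 79507 = 43³, so L = 43.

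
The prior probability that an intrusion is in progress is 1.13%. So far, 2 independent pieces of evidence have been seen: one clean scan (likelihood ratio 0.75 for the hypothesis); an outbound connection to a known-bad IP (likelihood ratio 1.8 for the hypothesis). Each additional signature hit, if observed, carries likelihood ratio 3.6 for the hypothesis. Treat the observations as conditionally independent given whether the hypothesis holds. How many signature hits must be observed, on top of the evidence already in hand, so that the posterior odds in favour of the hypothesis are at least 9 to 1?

5

Prior odds = 0.0113/0.9887 = 113/9887.
Combined Bayes factor of the evidence already in hand = 0.75 × 1.8 = 1.35.
Odds after that evidence = (113/9887) × 1.35 = 3051/197740.
Target odds = 9.
Need 3.6ⁿ ≥ 9 ÷ (3051/197740) = 197740/339.
3.6⁴ = 167.9616 falls short of 197740/339 but 3.6⁵ = 604.66176 reaches it, so n = 5.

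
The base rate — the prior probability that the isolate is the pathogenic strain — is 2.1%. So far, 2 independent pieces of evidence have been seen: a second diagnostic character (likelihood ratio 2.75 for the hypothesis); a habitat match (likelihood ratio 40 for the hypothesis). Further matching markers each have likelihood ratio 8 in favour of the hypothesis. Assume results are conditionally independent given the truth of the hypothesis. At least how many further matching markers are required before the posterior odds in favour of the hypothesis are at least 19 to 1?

2

Prior odds = 0.021/0.979 = 21/979.
Combined Bayes factor of the evidence already in hand = 2.75 × 40 = 110.
Odds after that evidence = (21/979) × 110 = 210/89.
Target odds = 19.
Need 8ⁿ ≥ 19 ÷ (210/89) = 1691/210.
8¹ = 8 falls short of 1691/210 but 8² = 64 reaches it, so n = 2.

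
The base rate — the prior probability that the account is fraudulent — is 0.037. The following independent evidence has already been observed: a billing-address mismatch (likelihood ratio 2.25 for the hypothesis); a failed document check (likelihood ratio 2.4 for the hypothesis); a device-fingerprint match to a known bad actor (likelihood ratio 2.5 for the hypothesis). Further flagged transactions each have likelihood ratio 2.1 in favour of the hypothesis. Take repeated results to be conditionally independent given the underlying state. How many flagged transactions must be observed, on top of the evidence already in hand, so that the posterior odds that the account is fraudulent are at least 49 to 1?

7

Prior odds = 0.037/0.963 = 37/963.
Combined Bayes factor of the evidence already in hand = 2.25 × 2.4 × 2.5 = 13.5.
Odds after that evidence = (37/963) × 13.5 = 111/214.
Target odds = 49.
Need 2.1ⁿ ≥ 49 ÷ (111/214) = 10486/111.
2.1⁶ = 85766121/1000000 falls short of 10486/111 but 2.1⁷ ≈180.109 reaches it, so n = 7.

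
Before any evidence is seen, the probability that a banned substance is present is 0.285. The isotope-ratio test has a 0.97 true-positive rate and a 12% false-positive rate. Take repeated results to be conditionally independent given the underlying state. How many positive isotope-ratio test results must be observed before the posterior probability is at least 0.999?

Prior odds = 0.285/0.715 = 57/143.
Likelihood ratio of a positive result = 0.97/0.12 = 97/12.
Target posterior odds = 0.999/0.001 = 999.
Require (97/12)ⁿ ≥ 999 ÷ (57/143) = 47619/19.
(97/12)³ = 912673/1728 falls short of 47619/19 but (97/12)⁴ = 88529281/20736 reaches it, so n = 4.

4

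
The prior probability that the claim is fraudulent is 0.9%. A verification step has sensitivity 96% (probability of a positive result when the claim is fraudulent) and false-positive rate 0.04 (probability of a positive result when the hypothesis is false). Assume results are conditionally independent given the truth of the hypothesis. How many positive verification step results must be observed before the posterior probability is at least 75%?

2

Prior odds: 0.009 ÷ 0.991 = 9/991.
Likelihood ratio of a positive result = 0.96/0.04 = 24.
Target posterior odds = 0.75/0.25 = 3.
Require 24ⁿ ≥ 3 ÷ (9/991) = 991/3.
24¹ = 24 falls short of 991/3 but 24² = 576 reaches it, so n = 2.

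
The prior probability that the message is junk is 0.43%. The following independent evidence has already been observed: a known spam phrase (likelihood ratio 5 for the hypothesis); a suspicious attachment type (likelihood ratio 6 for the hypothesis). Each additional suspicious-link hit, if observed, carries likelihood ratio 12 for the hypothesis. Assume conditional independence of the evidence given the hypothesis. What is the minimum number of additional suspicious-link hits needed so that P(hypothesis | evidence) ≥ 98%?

3

Prior odds = 0.0043/0.9957 = 43/9957.
Combined Bayes factor of the evidence already in hand = 5 × 6 = 30.
Odds after that evidence = (43/9957) × 30 = 430/3319.
Target odds = 0.98/0.02 = 49.
Need 12ⁿ ≥ 49 ÷ (430/3319) = 162631/430.
12² = 144 falls short of 162631/430 but 12³ = 1728 reaches it, so n = 3.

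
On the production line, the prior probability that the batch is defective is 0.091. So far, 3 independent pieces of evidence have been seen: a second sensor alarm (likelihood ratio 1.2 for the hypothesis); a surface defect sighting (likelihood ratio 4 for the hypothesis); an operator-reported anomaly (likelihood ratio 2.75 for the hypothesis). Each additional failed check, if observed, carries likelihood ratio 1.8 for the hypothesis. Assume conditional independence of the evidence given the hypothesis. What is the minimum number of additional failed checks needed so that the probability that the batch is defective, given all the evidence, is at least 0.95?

Prior odds = 0.091/0.909 = 91/909.
Combined Bayes factor of the evidence already in hand = 1.2 × 4 × 2.75 = 13.2.
Odds after that evidence = (91/909) × 13.2 = 2002/1515.
Target odds = 0.95/0.05 = 19.
Need 1.8ⁿ ≥ 19 ÷ (2002/1515) = 28785/2002.
1.8⁴ = 10.4976 falls short of 28785/2002 but 1.8⁵ = 18.89568 reaches it, so n = 5.

5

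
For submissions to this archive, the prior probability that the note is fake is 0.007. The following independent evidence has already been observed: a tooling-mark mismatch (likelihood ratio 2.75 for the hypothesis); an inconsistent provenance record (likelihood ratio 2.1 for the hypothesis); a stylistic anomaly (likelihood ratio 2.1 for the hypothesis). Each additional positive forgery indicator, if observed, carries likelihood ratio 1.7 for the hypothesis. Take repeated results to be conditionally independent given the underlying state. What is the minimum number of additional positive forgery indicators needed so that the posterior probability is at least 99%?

Prior odds = 0.007/0.993 = 7/993.
Combined Bayes factor of the evidence already in hand = 2.75 × 2.1 × 2.1 = 12.1275.
Odds after that evidence = (7/993) × 12.1275 = 11319/132400.
Target odds = 0.99/0.01 = 99.
Need 1.7ⁿ ≥ 99 ÷ (11319/132400) = 397200/343.
1.7¹³ ≈990.458 falls short of 397200/343 but 1.7¹⁴ ≈1683.78 reaches it, so n = 14.

14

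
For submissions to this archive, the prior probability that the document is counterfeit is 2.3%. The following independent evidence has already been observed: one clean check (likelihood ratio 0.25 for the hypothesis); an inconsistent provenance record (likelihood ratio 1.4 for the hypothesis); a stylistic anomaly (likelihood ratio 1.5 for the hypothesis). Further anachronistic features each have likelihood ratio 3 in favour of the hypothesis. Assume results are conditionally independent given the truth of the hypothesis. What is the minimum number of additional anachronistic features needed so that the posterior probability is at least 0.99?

9

Prior odds = 0.023/0.977 = 23/977.
Combined Bayes factor of the evidence already in hand = 0.25 × 1.4 × 1.5 = 0.525.
Odds after that evidence = (23/977) × 0.525 = 483/39080.
Target odds = 0.99/0.01 = 99.
Need 3ⁿ ≥ 99 ÷ (483/39080) = 1289640/161.
3⁸ = 6561 falls short of 1289640/161 but 3⁹ = 19683 reaches it, so n = 9.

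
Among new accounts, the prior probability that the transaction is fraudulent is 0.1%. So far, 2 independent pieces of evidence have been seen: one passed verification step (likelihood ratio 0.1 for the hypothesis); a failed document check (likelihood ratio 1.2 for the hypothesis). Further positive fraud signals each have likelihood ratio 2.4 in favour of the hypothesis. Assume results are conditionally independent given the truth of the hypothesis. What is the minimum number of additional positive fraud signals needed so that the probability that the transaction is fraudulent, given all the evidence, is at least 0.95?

14

Prior odds = 0.001/0.999 = 1/999.
Combined Bayes factor of the evidence already in hand = 0.1 × 1.2 = 0.12.
Odds after that evidence = (1/999) × 0.12 = 1/8325.
Target odds = 0.95/0.05 = 19.
Need 2.4ⁿ ≥ 19 ÷ (1/8325) = 158175.
2.4¹³ ≈87648.8 falls short of 158175 but 2.4¹⁴ ≈210357 reaches it, so n = 14.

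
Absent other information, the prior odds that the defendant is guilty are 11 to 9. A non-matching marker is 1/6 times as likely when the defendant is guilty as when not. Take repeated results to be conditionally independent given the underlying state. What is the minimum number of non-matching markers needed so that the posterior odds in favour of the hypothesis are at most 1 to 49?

Prior odds = 11/9.
Likelihood ratio per non-matching marker = 1/6.
Target odds = 1/49.
Need (11/9) × (1/6)ⁿ ≤ 1/49, i.e. (1/6)ⁿ ≤ 9/539.
(1/6)² = 1/36 is still above 9/539 but (1/6)³ = 1/216 is at or below it, so n = 3.

3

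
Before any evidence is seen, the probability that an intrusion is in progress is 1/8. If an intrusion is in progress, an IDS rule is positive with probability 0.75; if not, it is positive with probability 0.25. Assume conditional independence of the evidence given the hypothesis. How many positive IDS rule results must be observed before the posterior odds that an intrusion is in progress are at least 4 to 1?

4

Prior odds = 0.125/0.875 = 1/7.
Likelihood ratio of a positive = 0.75/0.25 = 3.
Target odds = 4.
Require 3ⁿ ≥ 4 ÷ (1/7) = 28.
3³ = 27 falls short of 28 but 3⁴ = 81 reaches it, so n = 4.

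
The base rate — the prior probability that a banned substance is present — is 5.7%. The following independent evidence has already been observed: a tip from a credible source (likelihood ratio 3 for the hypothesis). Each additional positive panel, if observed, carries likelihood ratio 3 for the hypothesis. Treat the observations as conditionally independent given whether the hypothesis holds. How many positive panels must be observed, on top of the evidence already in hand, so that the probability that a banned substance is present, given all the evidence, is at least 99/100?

6

Prior odds = 0.057/0.943 = 57/943.
Bayes factor of the evidence already in hand = 3.
Odds after that evidence = (57/943) × 3 = 171/943.
Target odds = 0.99/0.01 = 99.
Need 3ⁿ ≥ 99 ÷ (171/943) = 10373/19.
3⁵ = 243 falls short of 10373/19 but 3⁶ = 729 reaches it, so n = 6.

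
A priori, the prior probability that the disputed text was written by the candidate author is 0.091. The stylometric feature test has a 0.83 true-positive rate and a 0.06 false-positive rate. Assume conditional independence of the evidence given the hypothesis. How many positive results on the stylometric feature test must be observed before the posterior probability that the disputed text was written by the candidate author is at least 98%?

Prior odds = 0.091/0.909 = 91/909.
Likelihood ratio of a positive result = 0.83/0.06 = 83/6.
Target odds: 0.98 ÷ 0.02 = 49.
Require (83/6)ⁿ ≥ 49 ÷ (91/909) = 6363/13.
(83/6)² = 6889/36 falls short of 6363/13 but (83/6)³ = 571787/216 reaches it, so n = 3.

3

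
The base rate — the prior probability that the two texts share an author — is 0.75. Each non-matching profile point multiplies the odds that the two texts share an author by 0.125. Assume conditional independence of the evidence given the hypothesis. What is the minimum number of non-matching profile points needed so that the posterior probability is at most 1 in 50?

3

Prior odds = 0.75/0.25 = 3.
Likelihood ratio per non-matching profile point = 0.125.
Target posterior odds = 0.02/0.98 = 1/49.
Require 0.125ⁿ ≤ 1/49 ÷ 3 = 1/147.
0.125² = 0.015625 is still above 1/147 but 0.125³ = 0.001953125 is at or below it, so n = 3.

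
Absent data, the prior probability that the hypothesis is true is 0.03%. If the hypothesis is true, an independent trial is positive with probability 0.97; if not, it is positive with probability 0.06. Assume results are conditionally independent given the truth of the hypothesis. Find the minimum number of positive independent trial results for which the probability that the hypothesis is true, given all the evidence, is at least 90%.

Prior odds = 0.0003/0.9997 = 3/9997.
Likelihood ratio of a positive = 0.97/0.06 = 97/6.
Target odds: 0.9 ÷ 0.1 = 9.
Require (97/6)ⁿ ≥ 9 ÷ (3/9997) = 29991.
(97/6)³ = 912673/216 falls short of 29991 but (97/6)⁴ = 88529281/1296 reaches it, so n = 4.

4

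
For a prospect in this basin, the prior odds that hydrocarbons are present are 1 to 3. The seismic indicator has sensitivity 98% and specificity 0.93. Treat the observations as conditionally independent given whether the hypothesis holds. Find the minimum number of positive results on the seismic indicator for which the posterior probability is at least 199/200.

3

Prior odds = 1/3.
False-positive rate = 1 − 0.93 = 0.07; likelihood ratio of a positive = 0.98/0.07 = 14.
Target posterior odds = 0.995/0.005 = 199.
Need (1/3) × 14ⁿ ≥ 199, i.e. 14ⁿ ≥ 597.
14² = 196 falls short of 597 but 14³ = 2744 reaches it, so n = 3.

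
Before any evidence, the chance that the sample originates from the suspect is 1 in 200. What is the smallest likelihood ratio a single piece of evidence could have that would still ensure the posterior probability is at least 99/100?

Prior odds = 0.005/0.995 = 1/199.
Target odds = 0.99/0.01 = 99.
Required Bayes factor = 99 ÷ (1/199) = 19701.

19701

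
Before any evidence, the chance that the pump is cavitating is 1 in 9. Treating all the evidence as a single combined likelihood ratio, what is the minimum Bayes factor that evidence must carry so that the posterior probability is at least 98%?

Prior odds = (1/9)/(8/9) = 0.125.
Target odds = 0.98/0.02 = 49.
Required Bayes factor = 49 ÷ 0.125 = 392.

392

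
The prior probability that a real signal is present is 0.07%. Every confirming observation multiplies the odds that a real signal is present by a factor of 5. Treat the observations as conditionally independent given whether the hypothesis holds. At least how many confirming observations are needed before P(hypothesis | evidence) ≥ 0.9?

6

Prior odds = 0.0007/0.9993 = 7/9993.
Likelihood ratio per confirming observation = 5.
Target odds: 0.9 ÷ 0.1 = 9.
Require 5ⁿ ≥ 9 ÷ (7/9993) = 89937/7.
5⁵ = 3125 falls short of 89937/7 but 5⁶ = 15625 reaches it, so n = 6.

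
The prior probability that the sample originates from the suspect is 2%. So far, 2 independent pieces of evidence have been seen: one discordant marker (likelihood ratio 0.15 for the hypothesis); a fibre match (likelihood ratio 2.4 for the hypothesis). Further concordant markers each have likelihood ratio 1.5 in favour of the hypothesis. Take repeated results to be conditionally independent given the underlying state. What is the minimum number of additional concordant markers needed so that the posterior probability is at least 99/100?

24

Prior odds = 0.02/0.98 = 1/49.
Combined Bayes factor of the evidence already in hand = 0.15 × 2.4 = 0.36.
Odds after that evidence = (1/49) × 0.36 = 9/1225.
Target odds = 0.99/0.01 = 99.
Need 1.5ⁿ ≥ 99 ÷ (9/1225) = 13475.
1.5²³ ≈11222.7 falls short of 13475 but 1.5²⁴ ≈16834.1 reaches it, so n = 24.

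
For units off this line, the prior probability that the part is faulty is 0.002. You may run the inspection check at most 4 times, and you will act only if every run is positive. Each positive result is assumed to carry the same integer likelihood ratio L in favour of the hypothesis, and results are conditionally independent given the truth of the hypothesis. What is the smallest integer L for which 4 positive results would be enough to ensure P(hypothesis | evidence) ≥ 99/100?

15

Prior odds = 0.002/0.998 = 1/499.
Target odds = 0.99/0.01 = 99.
Need L⁴ ≥ 99 ÷ (1/499) = 49401.
14⁴ = 38416 < 49401 ≤ 50625 = 15⁴, so L = 15.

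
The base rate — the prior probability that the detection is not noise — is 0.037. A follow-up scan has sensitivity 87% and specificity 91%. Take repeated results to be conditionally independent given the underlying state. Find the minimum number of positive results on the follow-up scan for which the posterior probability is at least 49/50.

4

Prior odds = 0.037/0.963 = 37/963.
False-positive rate = 1 − 0.91 = 0.09; likelihood ratio of a positive = 0.87/0.09 = 29/3.
Target odds: 0.98 ÷ 0.02 = 49.
Need (37/963) × (29/3)ⁿ ≥ 49, i.e. (29/3)ⁿ ≥ 47187/37.
(29/3)³ = 24389/27 falls short of 47187/37 but (29/3)⁴ = 707281/81 reaches it, so n = 4.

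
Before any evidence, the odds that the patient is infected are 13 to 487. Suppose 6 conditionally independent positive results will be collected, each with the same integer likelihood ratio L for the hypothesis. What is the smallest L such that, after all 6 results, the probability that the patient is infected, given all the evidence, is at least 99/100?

4

Prior odds = 13/487.
Target odds = 0.99/0.01 = 99.
Need L⁶ ≥ 99 ÷ (13/487) = 48213/13.
3⁶ = 729 < 48213/13 ≤ 4096 = 4⁶, so L = 4.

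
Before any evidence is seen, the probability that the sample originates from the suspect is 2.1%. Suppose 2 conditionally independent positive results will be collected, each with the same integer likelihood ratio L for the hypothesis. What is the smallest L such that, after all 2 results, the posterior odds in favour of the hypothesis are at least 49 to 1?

Prior odds = 0.021/0.979 = 21/979.
Target odds = 49.
Need L² ≥ 49 ÷ (21/979) = 6853/3.
47² = 2209 < 6853/3 ≤ 2304 = 48², so L = 48.

48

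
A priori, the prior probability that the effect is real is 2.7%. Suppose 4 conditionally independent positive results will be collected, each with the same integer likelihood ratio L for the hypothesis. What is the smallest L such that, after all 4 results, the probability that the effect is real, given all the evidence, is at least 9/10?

Prior odds = 0.027/0.973 = 27/973.
Target odds = 0.9/0.1 = 9.
Need L⁴ ≥ 9 ÷ (27/973) = 973/3.
4⁴ = 256 < 973/3 ≤ 625 = 5⁴, so L = 5.

5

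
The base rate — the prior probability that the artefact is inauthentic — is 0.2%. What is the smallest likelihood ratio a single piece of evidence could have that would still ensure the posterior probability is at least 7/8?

3493

Prior odds = 0.002/0.998 = 1/499.
Target odds = 0.875/0.125 = 7.
Required Bayes factor = 7 ÷ (1/499) = 3493.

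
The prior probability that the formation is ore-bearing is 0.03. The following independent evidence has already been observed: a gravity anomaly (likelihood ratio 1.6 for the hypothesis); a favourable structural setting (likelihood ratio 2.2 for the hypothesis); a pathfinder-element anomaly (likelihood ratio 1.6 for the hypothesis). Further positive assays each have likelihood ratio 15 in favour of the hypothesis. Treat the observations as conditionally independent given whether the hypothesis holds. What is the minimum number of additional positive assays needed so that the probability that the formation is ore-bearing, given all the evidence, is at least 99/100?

Prior odds = 0.03/0.97 = 3/97.
Combined Bayes factor of the evidence already in hand = 1.6 × 2.2 × 1.6 = 5.632.
Odds after that evidence = (3/97) × 5.632 = 2112/12125.
Target odds = 0.99/0.01 = 99.
Need 15ⁿ ≥ 99 ÷ (2112/12125) = 568.359375.
15² = 225 falls short of 568.359375 but 15³ = 3375 reaches it, so n = 3.

3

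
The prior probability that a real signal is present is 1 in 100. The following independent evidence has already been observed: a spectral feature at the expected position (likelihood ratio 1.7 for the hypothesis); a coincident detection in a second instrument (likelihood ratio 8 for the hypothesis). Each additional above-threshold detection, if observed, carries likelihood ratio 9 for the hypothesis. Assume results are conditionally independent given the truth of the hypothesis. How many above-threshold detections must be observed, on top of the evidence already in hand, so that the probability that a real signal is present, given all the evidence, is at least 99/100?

3

Prior odds = 0.01/0.99 = 1/99.
Combined Bayes factor of the evidence already in hand = 1.7 × 8 = 13.6.
Odds after that evidence = (1/99) × 13.6 = 68/495.
Target odds = 0.99/0.01 = 99.
Need 9ⁿ ≥ 99 ÷ (68/495) = 49005/68.
9² = 81 falls short of 49005/68 but 9³ = 729 reaches it, so n = 3.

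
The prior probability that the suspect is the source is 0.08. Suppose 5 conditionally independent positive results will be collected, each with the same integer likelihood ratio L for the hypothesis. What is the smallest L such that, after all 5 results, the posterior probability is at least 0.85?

3

Prior odds = 0.08/0.92 = 2/23.
Target odds = 0.85/0.15 = 17/3.
Need L⁵ ≥ 17/3 ÷ (2/23) = 391/6.
2⁵ = 32 < 391/6 ≤ 243 = 3⁵, so L = 3.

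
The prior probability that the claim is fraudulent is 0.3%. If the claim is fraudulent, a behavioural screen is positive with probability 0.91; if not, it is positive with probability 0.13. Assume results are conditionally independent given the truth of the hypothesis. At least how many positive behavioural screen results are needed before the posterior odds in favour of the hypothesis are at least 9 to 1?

Prior odds: 0.003 ÷ 0.997 = 3/997.
Likelihood ratio of a positive = 0.91/0.13 = 7.
Target odds = 9.
Require 7ⁿ ≥ 9 ÷ (3/997) = 2991.
7⁴ = 2401 falls short of 2991 but 7⁵ = 16807 reaches it, so n = 5.

5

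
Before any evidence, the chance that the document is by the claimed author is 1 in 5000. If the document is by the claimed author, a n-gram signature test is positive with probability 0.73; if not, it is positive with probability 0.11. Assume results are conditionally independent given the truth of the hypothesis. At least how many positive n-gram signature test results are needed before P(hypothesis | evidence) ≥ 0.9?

6

Prior odds: 0.0002 ÷ 0.9998 = 1/4999.
Likelihood ratio of a positive = 0.73/0.11 = 73/11.
Target odds: 0.9 ÷ 0.1 = 9.
Require (73/11)ⁿ ≥ 9 ÷ (1/4999) = 44991.
(73/11)⁵ ≈12872.1 falls short of 44991 but (73/11)⁶ ≈85424.2 reaches it, so n = 6.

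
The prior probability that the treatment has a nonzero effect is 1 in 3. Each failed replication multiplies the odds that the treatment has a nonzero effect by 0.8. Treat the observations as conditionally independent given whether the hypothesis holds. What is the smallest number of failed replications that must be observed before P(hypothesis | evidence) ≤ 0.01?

Prior odds = (1/3)/(2/3) = 0.5.
Likelihood ratio per failed replication = 0.8.
Target odds: 0.01 ÷ 0.99 = 1/99.
Need 0.5 × 0.8ⁿ ≤ 1/99, i.e. 0.8ⁿ ≤ 2/99.
0.8¹⁷ ≈0.022518 is still above 2/99 but 0.8¹⁸ ≈0.0180144 is at or below it, so n = 18.

18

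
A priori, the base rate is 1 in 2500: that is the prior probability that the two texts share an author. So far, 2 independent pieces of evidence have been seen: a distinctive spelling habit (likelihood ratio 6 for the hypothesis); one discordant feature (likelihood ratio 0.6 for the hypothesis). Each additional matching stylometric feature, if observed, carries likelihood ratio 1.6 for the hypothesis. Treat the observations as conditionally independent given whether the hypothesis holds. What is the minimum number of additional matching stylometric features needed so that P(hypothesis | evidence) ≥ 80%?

Prior odds = 0.0004/0.9996 = 1/2499.
Combined Bayes factor of the evidence already in hand = 6 × 0.6 = 3.6.
Odds after that evidence = (1/2499) × 3.6 = 6/4165.
Target odds = 0.8/0.2 = 4.
Need 1.6ⁿ ≥ 4 ÷ (6/4165) = 8330/3.
1.6¹⁶ ≈1844.67 falls short of 8330/3 but 1.6¹⁷ ≈2951.48 reaches it, so n = 17.

17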